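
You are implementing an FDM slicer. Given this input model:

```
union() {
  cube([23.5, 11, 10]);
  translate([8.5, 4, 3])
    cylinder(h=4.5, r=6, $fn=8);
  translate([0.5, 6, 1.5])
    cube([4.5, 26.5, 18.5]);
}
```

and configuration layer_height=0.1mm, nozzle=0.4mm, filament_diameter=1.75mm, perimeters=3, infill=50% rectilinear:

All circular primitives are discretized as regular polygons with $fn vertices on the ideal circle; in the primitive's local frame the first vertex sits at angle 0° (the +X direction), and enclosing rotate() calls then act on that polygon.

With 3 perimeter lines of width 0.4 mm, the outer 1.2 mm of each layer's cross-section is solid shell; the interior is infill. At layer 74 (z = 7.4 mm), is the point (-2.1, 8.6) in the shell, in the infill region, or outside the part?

outside

At z = 7.4 mm: the cube is present — its section is the full 23.5×11 rectangle; the r=6 cylinder at (8.5, 4) contributes a regular 8-gon of circumradius 6; the cube at (0.5, 6) (footprint 4.5×26.5) is included at this height; Taking the union: the regions partially overlap (shared area 114.78 mm²), so overlapping operands fuse into one piece — 1 connected region. Overall, the cross-section is a single solid region. The nearest boundary edge runs (0.00, 0.00)→(0.00, 11.00); distance from the point to it = 2.10 mm. The point is not inside any of the regions above, so it lies outside the cross-section (2.10 mm from the nearest boundary).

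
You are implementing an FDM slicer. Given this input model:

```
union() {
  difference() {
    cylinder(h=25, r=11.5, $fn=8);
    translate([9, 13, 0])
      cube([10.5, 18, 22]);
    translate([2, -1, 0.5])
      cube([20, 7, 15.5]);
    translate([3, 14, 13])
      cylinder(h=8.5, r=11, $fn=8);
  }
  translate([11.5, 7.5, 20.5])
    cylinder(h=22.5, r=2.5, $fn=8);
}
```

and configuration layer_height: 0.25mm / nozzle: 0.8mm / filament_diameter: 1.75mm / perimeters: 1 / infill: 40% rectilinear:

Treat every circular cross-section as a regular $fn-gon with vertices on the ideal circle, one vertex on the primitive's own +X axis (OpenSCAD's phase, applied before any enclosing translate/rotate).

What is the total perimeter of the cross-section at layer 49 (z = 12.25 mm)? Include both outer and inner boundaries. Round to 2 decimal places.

At z = 12.25 mm: the r=11.5 cylinder gives a regular 8-gon of circumradius 11.5 (constant along its height) (perimeter = 2·8·11.500·sin(180°/8) = 70.41 mm); the cube at (9, 13) is present — its section is the full 10.5×18 rectangle (perimeter 57.00 mm); the 20×7 cube at (2, -1) contributes its full rectangle (perimeter 54.00 mm); the cylinder at (3, 14) does not reach this height (z outside [13, 21.5]); Taking the first minus the rest: starting from the r=11.5 cylinder, the 10.5×18 cube at (9, 13) misses the remaining region (no effect); the 20×7 cube at (2, -1) partially overlaps it — only the 58.84 mm² overlap (of its 140.00 mm²) is removed, clipping the outline — boundary = 85.94 mm; the cylinder at (11.5, 7.5) is absent (z outside [20.5, 43]); Merging all regions: only the result so far is present, so the union is just that shape — boundary = 85.94 mm. Overall, the cross-section is a single solid region. Total boundary length (outer) = 85.94 mm.

85.94 mm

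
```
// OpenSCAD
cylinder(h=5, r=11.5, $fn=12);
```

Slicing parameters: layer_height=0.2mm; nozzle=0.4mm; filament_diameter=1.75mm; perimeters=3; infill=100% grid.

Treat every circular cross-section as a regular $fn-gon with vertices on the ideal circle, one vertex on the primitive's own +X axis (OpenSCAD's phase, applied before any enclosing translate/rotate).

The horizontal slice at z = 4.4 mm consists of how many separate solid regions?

At z = 4.4 mm: the r=11.5 cylinder gives a regular 12-gon of circumradius 11.5 (constant along its height). The result has 1 disconnected region.

1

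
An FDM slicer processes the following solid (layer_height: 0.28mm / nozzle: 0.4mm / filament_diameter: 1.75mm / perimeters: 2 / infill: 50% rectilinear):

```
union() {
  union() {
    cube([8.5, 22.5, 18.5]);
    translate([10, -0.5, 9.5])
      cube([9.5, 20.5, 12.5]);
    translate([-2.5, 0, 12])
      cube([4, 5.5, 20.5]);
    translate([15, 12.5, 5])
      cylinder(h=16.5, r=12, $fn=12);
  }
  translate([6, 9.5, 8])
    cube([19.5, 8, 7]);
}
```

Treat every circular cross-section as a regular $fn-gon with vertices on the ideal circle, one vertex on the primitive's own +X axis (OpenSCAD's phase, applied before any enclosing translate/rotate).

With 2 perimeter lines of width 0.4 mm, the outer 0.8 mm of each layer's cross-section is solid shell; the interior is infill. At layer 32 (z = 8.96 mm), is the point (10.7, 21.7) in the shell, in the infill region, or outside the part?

infill

At z = 8.96 mm: the cube (footprint 8.5×22.5) is included at this height; the cube at (10, -0.5) is absent (z outside [9.5, 22]); the cube at (-2.5, 0) does not reach this height (z outside [12, 32.5]); the cylinder at (15, 12.5): section is a regular 12-gon, circumradius r=12; Taking the union: the regions partially overlap (shared area 71.50 mm²), so overlapping operands fuse into one piece — 1 connected region; the 19.5×8 cube at (6, 9.5) contributes its full rectangle; Merging all regions: the 19.5×8 cube at (6, 9.5) lies entirely inside that combined region, so the union is just that combined region — 1 connected region. Overall, the cross-section is a single solid region. The nearest boundary edge runs (9.00, 22.89)→(15.00, 24.50); distance from the point to it = 1.59 mm. The point is inside the cross-section and 1.59 mm from the nearest boundary — more than the 0.8 mm shell width (2 × 0.4), so it's in the infill interior.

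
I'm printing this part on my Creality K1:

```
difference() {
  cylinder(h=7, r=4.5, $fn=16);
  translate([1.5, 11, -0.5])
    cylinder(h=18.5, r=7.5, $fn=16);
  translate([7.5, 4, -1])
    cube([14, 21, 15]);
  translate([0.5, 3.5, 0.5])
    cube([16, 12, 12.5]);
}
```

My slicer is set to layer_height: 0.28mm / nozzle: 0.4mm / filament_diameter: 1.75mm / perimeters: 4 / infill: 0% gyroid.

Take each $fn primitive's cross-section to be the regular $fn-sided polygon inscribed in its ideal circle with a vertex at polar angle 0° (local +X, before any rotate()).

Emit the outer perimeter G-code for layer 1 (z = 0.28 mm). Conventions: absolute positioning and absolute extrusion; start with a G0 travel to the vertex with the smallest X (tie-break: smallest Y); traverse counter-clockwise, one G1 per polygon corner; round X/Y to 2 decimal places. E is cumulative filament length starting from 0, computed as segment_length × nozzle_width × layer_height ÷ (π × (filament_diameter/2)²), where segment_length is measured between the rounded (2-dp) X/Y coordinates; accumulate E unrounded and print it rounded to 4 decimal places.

G0 X-4.50 Y0.00 Z0.28
G1 X-4.16 Y-1.72 E0.0816
G1 X-3.18 Y-3.18 E0.1635
G1 X-1.72 Y-4.16 E0.2454
G1 X0.00 Y-4.50 E0.3270
G1 X1.72 Y-4.16 E0.4087
G1 X3.18 Y-3.18 E0.4906
G1 X4.16 Y-1.72 E0.5724
G1 X4.50 Y0.00 E0.6541
G1 X4.16 Y1.72 E0.7357
G1 X3.18 Y3.18 E0.8176
G1 X2.43 Y3.68 E0.8596
G1 X1.50 Y3.50 E0.9037
G1 X-1.37 Y4.07 E1.0399
G1 X-1.55 Y4.19 E1.0500
G1 X-1.72 Y4.16 E1.0580
G1 X-3.18 Y3.18 E1.1399
G1 X-4.16 Y1.72 E1.2218
G1 X-4.50 Y0.00 E1.3034

At z = 0.28 mm: the cylinder: section is a regular 16-gon, circumradius r=4.5; the r=7.5 cylinder at (1.5, 11) contributes a regular 16-gon of circumradius 7.5; the 14×21 cube at (7.5, 4) contributes its full rectangle; the cube at (0.5, 3.5) is absent (z outside [0.5, 13]); Taking the first minus the rest: starting from the r=4.5 cylinder, the r=7.5 cylinder at (1.5, 11) partially overlaps it — only the 2.02 mm² overlap (of its 172.21 mm²) is removed, clipping the outline; the 14×21 cube at (7.5, 4) misses the remaining region (no effect) — 1 connected region. The outline is a single polygon with 18 vertices. Extrusion per mm of travel: 0.4 × 0.28 / (π × 0.875²) = 0.046564. Accumulating E over each segment gives final E = 1.3034.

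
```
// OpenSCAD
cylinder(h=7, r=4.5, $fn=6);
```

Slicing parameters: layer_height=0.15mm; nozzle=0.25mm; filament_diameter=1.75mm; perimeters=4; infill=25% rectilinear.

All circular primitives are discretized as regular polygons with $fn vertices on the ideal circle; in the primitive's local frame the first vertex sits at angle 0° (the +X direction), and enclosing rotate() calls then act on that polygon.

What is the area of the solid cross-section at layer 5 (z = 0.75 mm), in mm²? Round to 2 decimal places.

At z = 0.75 mm: the r=4.5 cylinder gives a regular 6-gon of circumradius 4.5 (constant along its height) (area = (6/2)·4.500²·sin(360°/6) = 52.61 mm²). Overall, the cross-section is a single solid region. Net area = 52.61 mm².

52.61 mm²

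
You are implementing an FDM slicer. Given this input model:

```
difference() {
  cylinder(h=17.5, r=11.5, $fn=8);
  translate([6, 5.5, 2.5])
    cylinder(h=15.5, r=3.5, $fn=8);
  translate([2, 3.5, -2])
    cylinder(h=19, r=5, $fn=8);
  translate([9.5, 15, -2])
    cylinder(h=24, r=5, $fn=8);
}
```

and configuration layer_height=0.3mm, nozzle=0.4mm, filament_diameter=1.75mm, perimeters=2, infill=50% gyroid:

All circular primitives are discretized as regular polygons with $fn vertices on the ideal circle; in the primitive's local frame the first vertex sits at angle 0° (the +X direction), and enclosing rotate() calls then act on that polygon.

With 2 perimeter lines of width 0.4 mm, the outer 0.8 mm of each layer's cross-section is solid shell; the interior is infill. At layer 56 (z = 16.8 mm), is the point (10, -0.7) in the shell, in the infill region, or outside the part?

At z = 16.8 mm: the cylinder: section is a regular 8-gon, circumradius r=11.5; the r=3.5 cylinder at (6, 5.5) contributes a regular 8-gon of circumradius 3.5; the r=5 cylinder at (2, 3.5) gives a regular 8-gon of circumradius 5 (constant along its height); the r=5 cylinder at (9.5, 15) contributes a regular 8-gon of circumradius 5; Subtracting the remaining from the first: starting from the r=11.5 cylinder, the r=3.5 cylinder at (6, 5.5) partially overlaps it — only the 33.89 mm² overlap (of its 34.65 mm²) is removed, clipping the outline; the r=5 cylinder at (2, 3.5) partially overlaps it — only the 54.20 mm² overlap (of its 70.71 mm²) is removed, clipping the outline; the r=5 cylinder at (9.5, 15) misses the remaining region (no effect) — 1 connected region. Overall, the cross-section is a single solid region. The nearest boundary edge runs (11.50, 0.00)→(8.13, -8.13); distance from the point to it = 1.12 mm. The point is inside the cross-section and 1.12 mm from the nearest boundary — more than the 0.8 mm shell width (2 × 0.4), so it's in the infill interior.

infill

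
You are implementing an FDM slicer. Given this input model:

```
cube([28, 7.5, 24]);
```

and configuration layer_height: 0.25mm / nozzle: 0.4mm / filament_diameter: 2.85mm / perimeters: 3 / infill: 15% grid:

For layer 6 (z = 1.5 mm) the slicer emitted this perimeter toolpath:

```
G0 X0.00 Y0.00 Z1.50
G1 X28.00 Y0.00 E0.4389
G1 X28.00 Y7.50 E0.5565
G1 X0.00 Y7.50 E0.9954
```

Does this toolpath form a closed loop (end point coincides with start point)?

no

Start point (G0): (0.00, 0.00). End point (last G1): the path does not return to the start — open.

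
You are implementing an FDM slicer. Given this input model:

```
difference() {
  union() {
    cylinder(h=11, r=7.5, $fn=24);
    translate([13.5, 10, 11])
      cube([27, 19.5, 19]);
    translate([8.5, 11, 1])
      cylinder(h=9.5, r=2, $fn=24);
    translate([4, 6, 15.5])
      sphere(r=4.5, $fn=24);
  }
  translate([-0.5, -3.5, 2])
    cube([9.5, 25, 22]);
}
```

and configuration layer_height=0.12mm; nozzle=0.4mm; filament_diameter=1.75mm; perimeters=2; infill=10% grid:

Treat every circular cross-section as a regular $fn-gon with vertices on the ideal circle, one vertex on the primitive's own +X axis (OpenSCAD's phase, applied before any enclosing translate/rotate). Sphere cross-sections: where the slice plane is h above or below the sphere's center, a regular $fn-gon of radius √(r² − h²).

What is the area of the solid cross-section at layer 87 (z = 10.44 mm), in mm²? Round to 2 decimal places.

At z = 10.44 mm: the r=7.5 cylinder gives a regular 24-gon of circumradius 7.5 (constant along its height) (area = (24/2)·7.500²·sin(360°/24) = 174.70 mm²); the cube at (13.5, 10) is not intersected at this z (z outside [11, 30]); the cylinder at (8.5, 11): section is a regular 24-gon, circumradius r=2 (area = (24/2)·2.000²·sin(360°/24) = 12.42 mm²); the sphere at (4, 6) is not intersected at this z (|z−center|=5.060 > r=4.5); Taking the union: the 2 present regions are separate (no shared area or edge), so areas and boundary lengths simply add and each stays a separate island — area = 187.13 mm²; the cube at (-0.5, -3.5) (footprint 9.5×25) is included at this height (area 237.50 mm²); Subtracting the remaining from the first: starting from the result so far (187.13 mm²), the 9.5×25 cube at (-0.5, -3.5) partially overlaps it — only the 82.44 mm² overlap (of its 237.50 mm²) is removed, clipping the outline — area = 104.69 mm². Overall, the cross-section has 2 separate islands. Net area = 104.69 mm².

104.69 mm²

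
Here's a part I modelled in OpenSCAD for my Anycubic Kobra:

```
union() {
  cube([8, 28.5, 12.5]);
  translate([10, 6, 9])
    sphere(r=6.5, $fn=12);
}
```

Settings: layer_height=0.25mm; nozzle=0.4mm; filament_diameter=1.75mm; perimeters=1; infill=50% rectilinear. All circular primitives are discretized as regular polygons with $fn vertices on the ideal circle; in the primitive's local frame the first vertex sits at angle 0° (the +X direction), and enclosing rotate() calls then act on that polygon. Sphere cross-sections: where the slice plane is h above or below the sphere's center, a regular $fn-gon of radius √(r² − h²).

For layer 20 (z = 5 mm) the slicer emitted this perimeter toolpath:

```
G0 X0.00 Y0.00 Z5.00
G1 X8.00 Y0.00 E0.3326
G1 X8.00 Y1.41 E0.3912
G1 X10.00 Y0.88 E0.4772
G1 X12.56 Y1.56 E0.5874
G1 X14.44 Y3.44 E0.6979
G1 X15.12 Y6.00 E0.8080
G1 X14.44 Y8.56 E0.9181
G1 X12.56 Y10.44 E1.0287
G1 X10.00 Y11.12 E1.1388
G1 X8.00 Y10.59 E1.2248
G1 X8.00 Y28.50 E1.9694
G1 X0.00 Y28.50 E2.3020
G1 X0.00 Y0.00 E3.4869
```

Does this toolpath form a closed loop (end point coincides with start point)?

Start point (G0): (0.00, 0.00). End point (last G1): the path returns to the start — closed.

yes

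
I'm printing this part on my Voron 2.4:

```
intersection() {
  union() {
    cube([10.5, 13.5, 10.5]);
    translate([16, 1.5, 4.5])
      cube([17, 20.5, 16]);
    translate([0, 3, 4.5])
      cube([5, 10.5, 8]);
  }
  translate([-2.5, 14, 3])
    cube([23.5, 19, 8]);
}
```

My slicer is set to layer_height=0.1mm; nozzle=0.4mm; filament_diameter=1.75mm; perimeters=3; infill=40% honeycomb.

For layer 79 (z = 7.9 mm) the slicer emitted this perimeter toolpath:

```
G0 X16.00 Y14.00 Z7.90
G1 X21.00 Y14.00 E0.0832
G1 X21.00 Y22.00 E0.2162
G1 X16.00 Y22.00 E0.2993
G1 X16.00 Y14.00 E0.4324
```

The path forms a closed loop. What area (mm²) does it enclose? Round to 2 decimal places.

Apply the shoelace formula to the sequence of (X, Y) vertices; enclosed area = 40.00 mm².

40.00 mm²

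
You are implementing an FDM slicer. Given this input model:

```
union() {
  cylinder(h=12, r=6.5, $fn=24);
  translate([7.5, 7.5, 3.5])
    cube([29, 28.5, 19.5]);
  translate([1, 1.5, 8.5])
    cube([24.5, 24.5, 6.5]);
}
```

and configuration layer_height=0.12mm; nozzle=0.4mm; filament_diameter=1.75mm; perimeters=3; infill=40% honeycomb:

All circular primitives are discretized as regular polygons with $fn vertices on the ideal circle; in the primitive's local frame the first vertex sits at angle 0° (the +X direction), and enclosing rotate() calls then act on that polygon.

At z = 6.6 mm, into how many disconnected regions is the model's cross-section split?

At z = 6.6 mm: the cylinder: section is a regular 24-gon, circumradius r=6.5; the cube at (7.5, 7.5) is present — its section is the full 29×28.5 rectangle; the cube at (1, 1.5) is absent (z outside [8.5, 15]); Merging all regions: the 2 present regions are separate (no shared area or edge), so areas and boundary lengths simply add and each stays a separate island — 2 connected regions. The result has 2 disconnected regions.

2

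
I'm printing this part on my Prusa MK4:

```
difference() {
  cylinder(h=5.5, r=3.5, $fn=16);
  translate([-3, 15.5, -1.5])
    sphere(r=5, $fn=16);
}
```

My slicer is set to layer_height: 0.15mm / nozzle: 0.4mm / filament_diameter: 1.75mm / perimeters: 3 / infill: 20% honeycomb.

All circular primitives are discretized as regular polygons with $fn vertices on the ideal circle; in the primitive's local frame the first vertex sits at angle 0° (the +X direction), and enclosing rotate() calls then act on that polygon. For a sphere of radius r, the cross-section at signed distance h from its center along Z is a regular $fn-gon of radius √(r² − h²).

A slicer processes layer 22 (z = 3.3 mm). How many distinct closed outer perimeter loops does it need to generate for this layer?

At z = 3.3 mm: the r=3.5 cylinder contributes a regular 16-gon of circumradius 3.5; the r=5 sphere at (-3, 15.5) slices to a regular 16-gon of circumradius 1.400 (√(r²−h²) with h=4.8 from center); Taking the first minus the rest: starting from the r=3.5 cylinder, the r=5 sphere at (-3, 15.5) misses the remaining region (no effect) — 1 connected region. The result has 1 disconnected region.

1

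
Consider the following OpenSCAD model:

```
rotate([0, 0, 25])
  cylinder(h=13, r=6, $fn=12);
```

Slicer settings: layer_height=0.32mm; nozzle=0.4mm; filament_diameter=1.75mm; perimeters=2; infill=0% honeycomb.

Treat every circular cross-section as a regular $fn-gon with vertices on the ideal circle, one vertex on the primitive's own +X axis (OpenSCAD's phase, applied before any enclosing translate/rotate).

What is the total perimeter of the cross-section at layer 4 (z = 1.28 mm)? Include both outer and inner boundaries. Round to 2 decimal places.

37.27 mm

At z = 1.28 mm: the cylinder: section is a regular 12-gon, circumradius r=6 (perimeter = 2·12·6.000·sin(180°/12) = 37.27 mm); (whole slice rotated 25° about Z — lengths, areas and connectivity unchanged). Overall, the cross-section is a single solid region. Total boundary length (outer) = 37.27 mm.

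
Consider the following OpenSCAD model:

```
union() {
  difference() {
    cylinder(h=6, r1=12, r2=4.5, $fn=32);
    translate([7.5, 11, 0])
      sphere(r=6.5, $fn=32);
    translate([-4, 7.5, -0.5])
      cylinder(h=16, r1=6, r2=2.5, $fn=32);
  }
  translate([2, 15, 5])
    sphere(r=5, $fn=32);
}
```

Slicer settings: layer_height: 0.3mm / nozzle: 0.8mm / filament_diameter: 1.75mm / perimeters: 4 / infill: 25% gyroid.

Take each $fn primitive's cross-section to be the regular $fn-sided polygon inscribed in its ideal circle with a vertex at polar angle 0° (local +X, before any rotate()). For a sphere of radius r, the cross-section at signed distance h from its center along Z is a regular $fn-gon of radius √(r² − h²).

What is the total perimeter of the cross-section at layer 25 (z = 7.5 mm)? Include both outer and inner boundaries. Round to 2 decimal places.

27.16 mm

At z = 7.5 mm: the cone is absent (z outside [0, 6]); the sphere at (7.5, 11) does not reach this height (|z−center|=7.500 > r=6.5); the cone at (-4, 7.5) contributes a regular 32-gon of circumradius 4.250 (interpolated between r1=6 and r2=2.5 at t=0.500) (perimeter = 2·32·4.250·sin(180°/32) = 26.66 mm); Taking the first minus the rest: the first operand is absent here, so nothing remains; the r=5 sphere at (2, 15) slices to a regular 32-gon of circumradius 4.330 (√(r²−h²) with h=2.5 from center) (perimeter = 2·32·4.330·sin(180°/32) = 27.16 mm); Merging all regions: only the r=5 sphere at (2, 15) is present, so the union is just that shape — boundary = 27.16 mm. Overall, the cross-section is a single solid region. Total boundary length (outer) = 27.16 mm.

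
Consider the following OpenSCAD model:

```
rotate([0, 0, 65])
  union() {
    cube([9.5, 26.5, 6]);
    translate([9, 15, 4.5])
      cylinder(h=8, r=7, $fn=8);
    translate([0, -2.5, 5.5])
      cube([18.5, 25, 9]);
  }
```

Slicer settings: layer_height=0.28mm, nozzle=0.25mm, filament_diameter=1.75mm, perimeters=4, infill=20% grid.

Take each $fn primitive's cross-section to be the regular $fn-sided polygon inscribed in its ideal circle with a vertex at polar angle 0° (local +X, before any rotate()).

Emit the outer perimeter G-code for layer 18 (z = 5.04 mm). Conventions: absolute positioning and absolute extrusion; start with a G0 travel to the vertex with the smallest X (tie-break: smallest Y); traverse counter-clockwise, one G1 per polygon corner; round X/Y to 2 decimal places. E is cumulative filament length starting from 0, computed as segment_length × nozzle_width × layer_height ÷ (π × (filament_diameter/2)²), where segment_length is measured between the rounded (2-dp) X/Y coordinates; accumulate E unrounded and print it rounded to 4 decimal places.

G0 X-24.02 Y11.20 Z5.04
G1 X0.00 Y0.00 E0.7713
G1 X4.01 Y8.61 E1.0477
G1 X-3.42 Y12.08 E1.2864
G1 X-3.21 Y16.89 E1.4265
G1 X-6.83 Y20.84 E1.5824
G1 X-12.19 Y21.07 E1.7385
G1 X-15.74 Y17.82 E1.8786
G1 X-20.00 Y19.81 E2.0155
G1 X-24.02 Y11.20 E2.2920

At z = 5.04 mm: the cube (footprint 9.5×26.5) is included at this height; the r=7 cylinder at (9, 15) contributes a regular 8-gon of circumradius 7; the cube at (0, -2.5) is not intersected at this z (z outside [5.5, 14.5]); Combining (union): the regions partially overlap (shared area 76.19 mm²), so overlapping operands fuse into one piece — 1 connected region; (rotated 65° about Z; rotation is an isometry so areas/perimeters/island counts are preserved). The outline is a single polygon with 9 vertices. Extrusion per mm of travel: 0.25 × 0.28 / (π × 0.875²) = 0.029103. Accumulating E over each segment gives final E = 2.2920.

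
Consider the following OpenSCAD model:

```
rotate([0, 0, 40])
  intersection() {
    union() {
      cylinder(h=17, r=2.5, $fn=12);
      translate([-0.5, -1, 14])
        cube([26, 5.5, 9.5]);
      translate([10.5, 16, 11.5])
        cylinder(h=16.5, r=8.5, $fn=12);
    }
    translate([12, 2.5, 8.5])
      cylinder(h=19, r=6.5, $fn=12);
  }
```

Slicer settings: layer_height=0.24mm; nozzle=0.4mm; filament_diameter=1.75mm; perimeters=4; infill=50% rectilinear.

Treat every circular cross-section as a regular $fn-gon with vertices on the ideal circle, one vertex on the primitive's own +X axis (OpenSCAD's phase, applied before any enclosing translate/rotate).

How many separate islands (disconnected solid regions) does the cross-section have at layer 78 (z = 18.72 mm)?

At z = 18.72 mm: the cylinder does not reach this height (z outside [0, 17]); the cube at (-0.5, -1) is present — its section is the full 26×5.5 rectangle; the r=8.5 cylinder at (10.5, 16) gives a regular 12-gon of circumradius 8.5 (constant along its height); Merging all regions: the 2 present regions are separate (no shared area or edge), so areas and boundary lengths simply add and each stays a separate island — 2 connected regions; the r=6.5 cylinder at (12, 2.5) gives a regular 12-gon of circumradius 6.5 (constant along its height); Keeping only the common overlap: the r=6.5 cylinder at (12, 2.5) partially overlaps that combined region; clipping to the common part keeps 70.98 mm² — 2 connected regions; (rotated 40° about Z; rotation is an isometry so areas/perimeters/island counts are preserved). Overall, the cross-section has 2 separate islands. Island count = 2.

2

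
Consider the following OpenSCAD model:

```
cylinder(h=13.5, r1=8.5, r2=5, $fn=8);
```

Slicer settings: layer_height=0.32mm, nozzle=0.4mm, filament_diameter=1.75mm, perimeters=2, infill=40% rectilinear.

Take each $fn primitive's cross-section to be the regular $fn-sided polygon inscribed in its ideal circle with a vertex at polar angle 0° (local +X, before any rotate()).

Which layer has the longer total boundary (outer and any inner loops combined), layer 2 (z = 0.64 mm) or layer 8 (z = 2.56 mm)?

Layer 2 (z = 0.64): the cone contributes a regular 8-gon of circumradius 8.334 (interpolated between r1=8.5 and r2=5 at t=0.047) (perimeter = 2·8·8.334·sin(180°/8) = 51.03 mm). So its perimeter = 51.03 mm. Layer 8 (z = 2.56): the cone: at t=0.190 of its height the radius interpolates to r₁+(r₂−r₁)t = 7.836, giving a regular 8-gon of that circumradius (perimeter = 2·8·7.836·sin(180°/8) = 47.98 mm). So its perimeter = 47.98 mm. Layer 2 is larger (51.03 vs 47.98 mm).

layer 2 (z = 0.64 mm)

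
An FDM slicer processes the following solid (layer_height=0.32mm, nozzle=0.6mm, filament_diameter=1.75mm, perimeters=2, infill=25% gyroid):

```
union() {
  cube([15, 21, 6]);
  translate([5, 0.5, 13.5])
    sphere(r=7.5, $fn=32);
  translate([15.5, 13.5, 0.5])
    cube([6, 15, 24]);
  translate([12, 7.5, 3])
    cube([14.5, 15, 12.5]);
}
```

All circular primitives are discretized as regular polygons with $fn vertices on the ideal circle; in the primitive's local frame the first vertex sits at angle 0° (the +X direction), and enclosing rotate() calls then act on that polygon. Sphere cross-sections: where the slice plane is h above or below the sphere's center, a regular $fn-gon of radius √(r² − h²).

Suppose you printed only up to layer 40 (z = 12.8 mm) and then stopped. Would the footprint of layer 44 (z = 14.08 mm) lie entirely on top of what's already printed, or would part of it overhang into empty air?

entirely on top

Compare the two slices. At z = 12.8: the cube is not intersected at this z (z outside [0, 6]); the sphere at (5, 0.5): section is a regular 32-gon, circumradius = √(r²−h²) = √(7.5²−0.7²) = 7.467 (area = (32/2)·7.467²·sin(360°/32) = 174.05 mm²); the cube at (15.5, 13.5) is present — its section is the full 6×15 rectangle (area 90.00 mm²); the cube at (12, 7.5) (footprint 14.5×15) is included at this height (area 217.50 mm²); Merging all regions: the regions partially overlap — summed areas 481.55 mm² minus the doubly-counted overlap 54.00 mm² gives 427.55 mm² — area = 427.55 mm². At z = 14.08: the cube is not intersected at this z (z outside [0, 6]); the r=7.5 sphere at (5, 0.5) contributes a regular 32-gon of circumradius √(7.5²−0.58²) = 7.478 (area = (32/2)·7.478²·sin(360°/32) = 174.53 mm²); the cube at (15.5, 13.5) is present — its section is the full 6×15 rectangle (area 90.00 mm²); the cube at (12, 7.5) is present — its section is the full 14.5×15 rectangle (area 217.50 mm²); Combining (union): the regions partially overlap — summed areas 482.03 mm² minus the doubly-counted overlap 54.00 mm² gives 428.03 mm² — area = 428.03 mm². Checking containment: the cross-section at z = 14.08 is a subset of the cross-section at z = 12.8.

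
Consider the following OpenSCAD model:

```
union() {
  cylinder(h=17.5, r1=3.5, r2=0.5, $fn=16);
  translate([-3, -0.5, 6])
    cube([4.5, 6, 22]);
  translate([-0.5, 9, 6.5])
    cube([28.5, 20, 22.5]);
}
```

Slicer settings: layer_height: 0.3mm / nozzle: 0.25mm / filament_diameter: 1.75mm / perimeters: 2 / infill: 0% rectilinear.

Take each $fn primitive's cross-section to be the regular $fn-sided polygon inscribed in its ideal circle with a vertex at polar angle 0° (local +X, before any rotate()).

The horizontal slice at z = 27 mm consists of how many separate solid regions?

At z = 27 mm: the cone is not intersected at this z (z outside [0, 17.5]); the cube at (-3, -0.5) (footprint 4.5×6) is included at this height; the cube at (-0.5, 9) (footprint 28.5×20) is included at this height; Combining (union): the 2 present regions are separate (no shared area or edge), so areas and boundary lengths simply add and each stays a separate island — 2 connected regions. The result has 2 disconnected regions.

2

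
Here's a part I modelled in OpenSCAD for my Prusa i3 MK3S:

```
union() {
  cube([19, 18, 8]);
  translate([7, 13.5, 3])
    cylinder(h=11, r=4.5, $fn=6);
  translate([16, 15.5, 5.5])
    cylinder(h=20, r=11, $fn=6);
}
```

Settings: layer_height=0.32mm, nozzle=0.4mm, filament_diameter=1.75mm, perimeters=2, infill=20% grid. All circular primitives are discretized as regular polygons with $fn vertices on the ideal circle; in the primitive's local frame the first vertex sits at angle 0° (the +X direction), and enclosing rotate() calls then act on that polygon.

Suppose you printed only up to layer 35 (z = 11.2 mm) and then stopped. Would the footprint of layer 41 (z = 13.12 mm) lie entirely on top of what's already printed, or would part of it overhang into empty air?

Compare the two slices. At z = 11.2: the cube is not intersected at this z (z outside [0, 8]); the cylinder at (7, 13.5): section is a regular 6-gon, circumradius r=4.5 (area = (6/2)·4.500²·sin(360°/6) = 52.61 mm²); the r=11 cylinder at (16, 15.5) contributes a regular 6-gon of circumradius 11 (area = (6/2)·11.000²·sin(360°/6) = 314.37 mm²); Taking the union: the regions partially overlap — summed areas 366.98 mm² minus the doubly-counted overlap 30.82 mm² gives 336.16 mm² — area = 336.16 mm². At z = 13.12: the cube does not reach this height (z outside [0, 8]); the r=4.5 cylinder at (7, 13.5) contributes a regular 6-gon of circumradius 4.5 (area = (6/2)·4.500²·sin(360°/6) = 52.61 mm²); the cylinder at (16, 15.5): section is a regular 6-gon, circumradius r=11 (area = (6/2)·11.000²·sin(360°/6) = 314.37 mm²); Combining (union): the regions partially overlap — summed areas 366.98 mm² minus the doubly-counted overlap 30.82 mm² gives 336.16 mm² — area = 336.16 mm². Checking containment: the cross-section at z = 13.12 is a subset of the cross-section at z = 11.2.

entirely on top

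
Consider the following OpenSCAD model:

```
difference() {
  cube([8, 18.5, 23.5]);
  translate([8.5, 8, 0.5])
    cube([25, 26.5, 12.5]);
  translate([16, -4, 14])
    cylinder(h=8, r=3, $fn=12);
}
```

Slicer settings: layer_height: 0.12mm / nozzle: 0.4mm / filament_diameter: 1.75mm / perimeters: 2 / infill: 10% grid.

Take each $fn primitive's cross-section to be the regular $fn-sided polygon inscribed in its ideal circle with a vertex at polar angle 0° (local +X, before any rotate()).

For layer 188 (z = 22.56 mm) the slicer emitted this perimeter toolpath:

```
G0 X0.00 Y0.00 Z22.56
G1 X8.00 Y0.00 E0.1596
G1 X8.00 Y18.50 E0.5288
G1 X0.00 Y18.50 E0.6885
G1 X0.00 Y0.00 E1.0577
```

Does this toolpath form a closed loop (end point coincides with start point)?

Start point (G0): (0.00, 0.00). End point (last G1): the path returns to the start — closed.

yes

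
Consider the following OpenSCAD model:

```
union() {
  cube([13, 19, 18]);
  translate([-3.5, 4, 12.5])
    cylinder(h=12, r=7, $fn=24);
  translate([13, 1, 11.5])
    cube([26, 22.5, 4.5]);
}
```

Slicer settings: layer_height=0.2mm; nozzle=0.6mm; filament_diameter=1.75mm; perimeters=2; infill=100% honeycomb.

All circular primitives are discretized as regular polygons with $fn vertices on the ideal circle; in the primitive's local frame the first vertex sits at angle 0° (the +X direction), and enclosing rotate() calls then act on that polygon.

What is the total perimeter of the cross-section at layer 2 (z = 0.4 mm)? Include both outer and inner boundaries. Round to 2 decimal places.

64.00 mm

At z = 0.4 mm: the 13×19 cube contributes its full rectangle (perimeter 64.00 mm); the cylinder at (-3.5, 4) is not intersected at this z (z outside [12.5, 24.5]); the cube at (13, 1) is not intersected at this z (z outside [11.5, 16]); Merging all regions: only the 13×19 cube is present, so the union is just that shape — boundary = 64.00 mm. Overall, the cross-section is a single solid region. Total boundary length (outer) = 64.00 mm.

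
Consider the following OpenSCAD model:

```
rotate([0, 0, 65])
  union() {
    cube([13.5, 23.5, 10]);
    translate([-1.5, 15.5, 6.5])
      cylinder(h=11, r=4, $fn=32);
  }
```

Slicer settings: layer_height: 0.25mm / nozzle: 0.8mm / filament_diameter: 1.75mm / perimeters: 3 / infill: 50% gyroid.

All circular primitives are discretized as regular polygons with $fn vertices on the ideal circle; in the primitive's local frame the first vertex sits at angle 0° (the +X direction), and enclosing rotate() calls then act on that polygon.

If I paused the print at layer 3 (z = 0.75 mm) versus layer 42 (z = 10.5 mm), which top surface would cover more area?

layer 3 (z = 0.75 mm)

Layer 3 (z = 0.75): the cube is present — its section is the full 13.5×23.5 rectangle (area 317.25 mm²); the cylinder at (-1.5, 15.5) is absent (z outside [6.5, 17.5]); Combining (union): only the 13.5×23.5 cube is present, so the union is just that shape — area = 317.25 mm²; (rotated 65° about Z; rotation is an isometry so areas/perimeters/island counts are preserved). So its area = 317.25 mm². Layer 42 (z = 10.5): the cube is absent (z outside [0, 10]); the r=4 cylinder at (-1.5, 15.5) gives a regular 32-gon of circumradius 4 (constant along its height) (area = (32/2)·4.000²·sin(360°/32) = 49.94 mm²); Merging all regions: only the r=4 cylinder at (-1.5, 15.5) is present, so the union is just that shape — area = 49.94 mm²; (rotated 65° about Z; rotation is an isometry so areas/perimeters/island counts are preserved). So its area = 49.94 mm². Layer 3 is larger (317.25 vs 49.94 mm²).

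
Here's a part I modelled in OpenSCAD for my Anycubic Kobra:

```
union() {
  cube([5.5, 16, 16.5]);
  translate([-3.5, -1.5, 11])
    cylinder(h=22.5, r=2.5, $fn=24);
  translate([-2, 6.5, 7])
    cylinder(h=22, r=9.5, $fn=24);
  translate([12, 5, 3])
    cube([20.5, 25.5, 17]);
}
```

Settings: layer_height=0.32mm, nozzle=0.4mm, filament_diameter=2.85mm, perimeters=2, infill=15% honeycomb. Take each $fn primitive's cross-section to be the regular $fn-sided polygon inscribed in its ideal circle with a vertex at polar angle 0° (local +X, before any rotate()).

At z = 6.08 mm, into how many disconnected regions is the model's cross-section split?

2

At z = 6.08 mm: the cube is present — its section is the full 5.5×16 rectangle; the cylinder at (-3.5, -1.5) is not intersected at this z (z outside [11, 33.5]); the cylinder at (-2, 6.5) does not reach this height (z outside [7, 29]); the 20.5×25.5 cube at (12, 5) contributes its full rectangle; Merging all regions: the 2 present regions are separate (no shared area or edge), so areas and boundary lengths simply add and each stays a separate island — 2 connected regions. The result has 2 disconnected regions.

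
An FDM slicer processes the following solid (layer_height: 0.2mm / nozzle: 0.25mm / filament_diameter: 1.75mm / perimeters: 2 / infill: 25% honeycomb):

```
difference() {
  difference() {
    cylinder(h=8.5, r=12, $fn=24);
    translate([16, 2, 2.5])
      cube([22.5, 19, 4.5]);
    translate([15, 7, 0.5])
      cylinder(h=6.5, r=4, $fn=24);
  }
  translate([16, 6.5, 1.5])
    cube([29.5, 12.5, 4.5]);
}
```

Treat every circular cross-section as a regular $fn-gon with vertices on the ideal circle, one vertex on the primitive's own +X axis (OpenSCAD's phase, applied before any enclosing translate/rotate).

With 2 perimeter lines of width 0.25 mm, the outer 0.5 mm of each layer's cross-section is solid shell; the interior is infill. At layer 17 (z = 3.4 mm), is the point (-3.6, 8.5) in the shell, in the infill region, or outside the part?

At z = 3.4 mm: the cylinder: section is a regular 24-gon, circumradius r=12; the cube at (16, 2) is present — its section is the full 22.5×19 rectangle; the r=4 cylinder at (15, 7) contributes a regular 24-gon of circumradius 4; Taking the first minus the rest: starting from the r=12 cylinder, the 22.5×19 cube at (16, 2) misses the remaining region (no effect); the r=4 cylinder at (15, 7) misses the remaining region (no effect) — 1 connected region; the cube at (16, 6.5) is present — its section is the full 29.5×12.5 rectangle; Taking the first minus the rest: starting from that combined region, the 29.5×12.5 cube at (16, 6.5) misses the remaining region (no effect) — 1 connected region. Overall, the cross-section is a single solid region. The nearest boundary edge runs (-6.00, 10.39)→(-3.11, 11.59); distance from the point to it = 2.67 mm. The point is inside the cross-section and 2.67 mm from the nearest boundary — more than the 0.5 mm shell width (2 × 0.25), so it's in the infill interior.

infill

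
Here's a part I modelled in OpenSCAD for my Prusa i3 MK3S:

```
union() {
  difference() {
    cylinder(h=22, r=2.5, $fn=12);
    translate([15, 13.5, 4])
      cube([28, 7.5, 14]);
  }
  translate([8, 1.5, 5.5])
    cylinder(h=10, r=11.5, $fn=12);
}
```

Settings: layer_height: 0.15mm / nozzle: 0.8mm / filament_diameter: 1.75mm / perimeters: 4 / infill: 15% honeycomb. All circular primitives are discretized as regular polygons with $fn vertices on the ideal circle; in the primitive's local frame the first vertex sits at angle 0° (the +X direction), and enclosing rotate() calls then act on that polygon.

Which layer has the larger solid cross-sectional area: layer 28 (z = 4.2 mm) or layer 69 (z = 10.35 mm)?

Layer 28 (z = 4.2): the r=2.5 cylinder contributes a regular 12-gon of circumradius 2.5 (area = (12/2)·2.500²·sin(360°/12) = 18.75 mm²); the cube at (15, 13.5) (footprint 28×7.5) is included at this height (area 210.00 mm²); Taking the first minus the rest: starting from the r=2.5 cylinder (18.75 mm²), the 28×7.5 cube at (15, 13.5) misses the remaining region (no effect) — area = 18.75 mm²; the cylinder at (8, 1.5) is not intersected at this z (z outside [5.5, 15.5]); Combining (union): only that combined region is present, so the union is just that shape — area = 18.75 mm². So its area = 18.75 mm². Layer 69 (z = 10.35): the r=2.5 cylinder gives a regular 12-gon of circumradius 2.5 (constant along its height) (area = (12/2)·2.500²·sin(360°/12) = 18.75 mm²); the cube at (15, 13.5) (footprint 28×7.5) is included at this height (area 210.00 mm²); Taking the first minus the rest: starting from the r=2.5 cylinder (18.75 mm²), the 28×7.5 cube at (15, 13.5) misses the remaining region (no effect) — area = 18.75 mm²; the cylinder at (8, 1.5): section is a regular 12-gon, circumradius r=11.5 (area = (12/2)·11.500²·sin(360°/12) = 396.75 mm²); Merging all regions: that combined region lies entirely inside the r=11.5 cylinder at (8, 1.5), so the union is just the r=11.5 cylinder at (8, 1.5) — area = 396.75 mm². So its area = 396.75 mm². Layer 69 is larger (396.75 vs 18.75 mm²).

layer 69 (z = 10.35 mm)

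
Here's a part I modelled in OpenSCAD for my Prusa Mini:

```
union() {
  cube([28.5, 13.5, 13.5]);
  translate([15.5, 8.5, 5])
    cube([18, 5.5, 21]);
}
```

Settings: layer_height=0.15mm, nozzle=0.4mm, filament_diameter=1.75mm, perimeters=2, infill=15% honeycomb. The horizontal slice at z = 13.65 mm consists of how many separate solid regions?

At z = 13.65 mm: the cube is absent (z outside [0, 13.5]); the cube at (15.5, 8.5) is present — its section is the full 18×5.5 rectangle; Merging all regions: only the 18×5.5 cube at (15.5, 8.5) is present, so the union is just that shape — 1 connected region. The result has 1 disconnected region.

1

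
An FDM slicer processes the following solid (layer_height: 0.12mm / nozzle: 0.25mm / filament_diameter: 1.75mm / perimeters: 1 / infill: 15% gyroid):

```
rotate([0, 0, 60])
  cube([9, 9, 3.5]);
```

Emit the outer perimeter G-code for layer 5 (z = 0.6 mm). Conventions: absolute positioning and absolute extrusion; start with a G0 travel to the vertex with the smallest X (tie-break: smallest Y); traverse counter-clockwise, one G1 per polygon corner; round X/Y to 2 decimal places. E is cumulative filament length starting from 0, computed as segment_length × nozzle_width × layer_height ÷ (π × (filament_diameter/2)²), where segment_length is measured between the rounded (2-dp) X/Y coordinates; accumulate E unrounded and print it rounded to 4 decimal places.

G0 X-7.79 Y4.50 Z0.60
G1 X0.00 Y0.00 E0.1122
G1 X4.50 Y7.79 E0.2244
G1 X-3.29 Y12.29 E0.3366
G1 X-7.79 Y4.50 E0.4488

At z = 0.6 mm: the cube (footprint 9×9) is included at this height; (rotated 60° about Z; rotation is an isometry so areas/perimeters/island counts are preserved). The outline is a single polygon with 4 vertices. Extrusion per mm of travel: 0.25 × 0.12 / (π × 0.875²) = 0.012473. Accumulating E over each segment gives final E = 0.4488.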